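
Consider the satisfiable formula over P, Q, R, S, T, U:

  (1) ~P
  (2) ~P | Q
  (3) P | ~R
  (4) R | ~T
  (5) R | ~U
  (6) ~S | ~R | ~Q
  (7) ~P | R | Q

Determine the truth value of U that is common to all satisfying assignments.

Suppose U = 1.
Unit clause (~P) forces P = 0.
Unit clause (~R) forces R = 0.
But (R) is also a unit clause — contradiction.
So every satisfying assignment has U = False.

False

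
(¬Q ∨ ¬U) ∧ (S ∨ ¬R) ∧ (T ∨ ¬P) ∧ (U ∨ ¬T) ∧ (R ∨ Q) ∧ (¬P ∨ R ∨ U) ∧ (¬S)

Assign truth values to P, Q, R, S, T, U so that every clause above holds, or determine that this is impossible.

The clause (¬S) is unit, so S = False.
The clause (¬R) is unit, so R = False.
The clause (Q) is unit, so Q = True.
The clause (¬U) is unit, so U = False.
The clause (¬T) is unit, so T = False.
The clause (¬P) is unit, so P = False.
This assignment satisfies each clause.

P ↦ False,  Q ↦ True,  R ↦ False,  S ↦ False,  T ↦ False,  U ↦ False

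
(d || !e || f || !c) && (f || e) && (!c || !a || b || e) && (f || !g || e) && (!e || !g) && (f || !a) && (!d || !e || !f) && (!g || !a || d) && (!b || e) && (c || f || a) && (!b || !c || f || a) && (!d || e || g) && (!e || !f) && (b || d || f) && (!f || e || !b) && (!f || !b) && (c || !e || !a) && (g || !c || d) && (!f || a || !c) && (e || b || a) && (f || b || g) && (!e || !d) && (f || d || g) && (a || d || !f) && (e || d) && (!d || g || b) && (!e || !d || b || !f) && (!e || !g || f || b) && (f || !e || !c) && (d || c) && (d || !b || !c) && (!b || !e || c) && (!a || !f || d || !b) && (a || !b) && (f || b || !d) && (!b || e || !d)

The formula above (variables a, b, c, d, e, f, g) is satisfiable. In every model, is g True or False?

True

Suppose g = false.
Case f = true:
From the singleton clause (!e), e = false.
From the singleton clause (!b), b = false.
From the singleton clause (!d), d = false.
Now (d) is unsatisfied and unit — conflict.
So f must be the other value — set f = false.
From the singleton clause (e), e = true.
From the singleton clause (!a), a = false.
From the singleton clause (c), c = true.
Now (!c) is unsatisfied and unit — conflict.
Either choice for f ends in contradiction.
So every satisfying assignment has g = True.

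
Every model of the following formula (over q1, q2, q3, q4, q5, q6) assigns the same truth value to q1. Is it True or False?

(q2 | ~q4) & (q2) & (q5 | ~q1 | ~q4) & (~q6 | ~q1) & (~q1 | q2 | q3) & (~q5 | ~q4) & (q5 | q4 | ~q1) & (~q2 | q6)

Suppose q1 = 1.
Unit clause (q2) forces q2 = 1.
Unit clause (~q6) forces q6 = 0.
Now (q6) is unsatisfied and unit — conflict.
So every satisfying assignment has q1 = False.

False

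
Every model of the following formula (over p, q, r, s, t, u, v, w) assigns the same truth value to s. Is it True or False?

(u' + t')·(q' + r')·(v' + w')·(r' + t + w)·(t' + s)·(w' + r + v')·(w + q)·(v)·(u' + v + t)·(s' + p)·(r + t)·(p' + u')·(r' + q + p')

Suppose s = 0.
From the singleton clause (t'), t = 0.
From the singleton clause (v), v = 1.
From the singleton clause (w'), w = 0.
From the singleton clause (r'), r = 0.
Now (r) is unsatisfied and unit — conflict.
So every satisfying assignment has s = True.

True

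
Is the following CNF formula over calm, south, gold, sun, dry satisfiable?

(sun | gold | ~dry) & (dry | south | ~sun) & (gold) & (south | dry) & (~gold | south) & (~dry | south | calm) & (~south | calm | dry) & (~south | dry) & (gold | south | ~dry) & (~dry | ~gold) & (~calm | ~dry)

Unit clause (gold) forces gold = 1.
Unit clause (south) forces south = 1.
Unit clause (dry) forces dry = 1.
But (~dry) is also a unit clause — contradiction.
No assignment satisfies every clause.

No, unsatisfiable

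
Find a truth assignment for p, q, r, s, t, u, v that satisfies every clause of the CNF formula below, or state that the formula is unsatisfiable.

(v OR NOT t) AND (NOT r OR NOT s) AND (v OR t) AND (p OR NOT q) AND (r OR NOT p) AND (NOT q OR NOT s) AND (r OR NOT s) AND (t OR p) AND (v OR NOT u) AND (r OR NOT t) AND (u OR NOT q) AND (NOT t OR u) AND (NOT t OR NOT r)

Branch on v: set v = true.
Branch on r: set r = true.
Unit clause (NOT s) forces s = false.
Unit clause (NOT t) forces t = false.
Unit clause (p) forces p = true.
Branch on u: set u = true.
No clause remains; q is free.

p: true, q: false, r: true, s: false, t: false, u: true, v: true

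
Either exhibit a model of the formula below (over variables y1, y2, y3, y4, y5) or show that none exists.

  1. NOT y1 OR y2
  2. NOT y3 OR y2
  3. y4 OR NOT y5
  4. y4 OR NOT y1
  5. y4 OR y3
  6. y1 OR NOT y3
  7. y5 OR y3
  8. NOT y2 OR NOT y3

Case y1 = false:
The clause (NOT y3) is unit, so y3 = false.
The clause (y4) is unit, so y4 = true.
The clause (y5) is unit, so y5 = true.
All clauses hold; y2 can take either value.

y1 ↦ false, y2 ↦ false, y3 ↦ false, y4 ↦ true, y5 ↦ true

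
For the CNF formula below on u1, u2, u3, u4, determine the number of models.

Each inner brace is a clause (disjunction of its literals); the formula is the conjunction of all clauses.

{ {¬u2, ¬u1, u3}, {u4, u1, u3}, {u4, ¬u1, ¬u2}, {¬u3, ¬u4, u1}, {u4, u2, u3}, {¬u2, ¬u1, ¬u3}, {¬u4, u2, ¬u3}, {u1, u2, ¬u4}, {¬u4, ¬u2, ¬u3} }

There are 2^4 = 16 truth assignments over (u1, u2, u3, u4).
Check each against the 9 clauses (columns in the order u1, u2, u3, u4):
  F F F F  ✗ fails (u4 ∨ u1 ∨ u3)
  F F F T  ✗ fails (u1 ∨ u2 ∨ ¬u4)
  F F T F  ✓ satisfies all
  F F T T  ✗ fails (¬u3 ∨ ¬u4 ∨ u1)
  F T F F  ✗ fails (u4 ∨ u1 ∨ u3)
  F T F T  ✓ satisfies all
  F T T F  ✓ satisfies all
  F T T T  ✗ fails (¬u3 ∨ ¬u4 ∨ u1)
  T F F F  ✗ fails (u4 ∨ u2 ∨ u3)
  T F F T  ✓ satisfies all
  T F T F  ✓ satisfies all
  T F T T  ✗ fails (¬u4 ∨ u2 ∨ ¬u3)
  T T F F  ✗ fails (¬u2 ∨ ¬u1 ∨ u3)
  T T F T  ✗ fails (¬u2 ∨ ¬u1 ∨ u3)
  T T T F  ✗ fails (u4 ∨ ¬u1 ∨ ¬u2)
  T T T T  ✗ fails (¬u2 ∨ ¬u1 ∨ ¬u3)
5 of the 16 rows are models.

5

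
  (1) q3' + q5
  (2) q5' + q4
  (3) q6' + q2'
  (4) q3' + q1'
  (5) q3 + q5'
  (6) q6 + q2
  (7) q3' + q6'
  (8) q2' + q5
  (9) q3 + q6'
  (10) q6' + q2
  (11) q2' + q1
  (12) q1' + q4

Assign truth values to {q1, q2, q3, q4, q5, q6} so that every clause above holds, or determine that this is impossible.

Suppose q3 = 0.
(q5') alone gives q5 = 0.
(q2') alone gives q2 = 0.
(q6) alone gives q6 = 1.
Now (q6') is unsatisfied and unit — conflict.
Backtrack on q3: now try q3 = 1.
(q5) alone gives q5 = 1.
(q4) alone gives q4 = 1.
(q1') alone gives q1 = 0.
(q6') alone gives q6 = 0.
(q2) alone gives q2 = 1.
Now (q2') is unsatisfied and unit — conflict.
Both values of q3 lead to a conflict.

UNSATISFIABLE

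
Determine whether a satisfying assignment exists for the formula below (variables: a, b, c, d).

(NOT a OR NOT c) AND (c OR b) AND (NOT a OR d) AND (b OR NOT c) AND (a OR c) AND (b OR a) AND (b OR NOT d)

Suppose a = true.
From the singleton clause (NOT c), c = false.
From the singleton clause (b), b = true.
From the singleton clause (d), d = true.
Every clause now holds.
A satisfying assignment: a=true; b=true; c=false; d=true.

Yes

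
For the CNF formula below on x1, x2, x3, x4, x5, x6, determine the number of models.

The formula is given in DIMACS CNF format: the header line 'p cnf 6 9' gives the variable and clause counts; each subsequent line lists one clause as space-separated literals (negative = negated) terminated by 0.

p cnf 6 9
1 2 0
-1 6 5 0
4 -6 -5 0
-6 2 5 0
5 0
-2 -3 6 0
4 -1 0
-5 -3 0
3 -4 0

1

There are 2^6 = 64 truth assignments over (x1, x2, x3, x4, x5, x6).
Split on x4. With x4 = True, the clauses containing x4 are satisfied and ¬x4 drops from the rest; 0 of the 2^5 = 32 assignments to the other variables satisfy what remains.
With x4 = False, by the same count on the reduced clause set, 1 assignment works.
(One model: x1=F, x2=T, x3=F, x4=F, x5=T, x6=F.)
Total: 0 + 1 = 1.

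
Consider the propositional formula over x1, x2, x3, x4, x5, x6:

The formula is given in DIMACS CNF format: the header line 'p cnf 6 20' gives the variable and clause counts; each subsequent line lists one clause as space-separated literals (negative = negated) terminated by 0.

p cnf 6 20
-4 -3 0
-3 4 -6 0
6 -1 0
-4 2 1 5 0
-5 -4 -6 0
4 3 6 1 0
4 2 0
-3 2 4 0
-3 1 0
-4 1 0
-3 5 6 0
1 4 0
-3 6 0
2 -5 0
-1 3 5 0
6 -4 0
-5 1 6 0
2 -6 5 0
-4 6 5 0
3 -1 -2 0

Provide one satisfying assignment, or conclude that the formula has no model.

UNSATISFIABLE

Suppose x4 = False.
Unit clause (x2) forces x2 = True.
Unit clause (x1) forces x1 = True.
Unit clause (x6) forces x6 = True.
Unit clause (¬x3) forces x3 = False.
That conflicts with the unit clause (x3).
That branch fails; take x4 = True instead.
Unit clause (¬x3) forces x3 = False.
Unit clause (x1) forces x1 = True.
Unit clause (x6) forces x6 = True.
Unit clause (¬x5) forces x5 = False.
That conflicts with the unit clause (x5).
Neither x4 = True nor x4 = False works.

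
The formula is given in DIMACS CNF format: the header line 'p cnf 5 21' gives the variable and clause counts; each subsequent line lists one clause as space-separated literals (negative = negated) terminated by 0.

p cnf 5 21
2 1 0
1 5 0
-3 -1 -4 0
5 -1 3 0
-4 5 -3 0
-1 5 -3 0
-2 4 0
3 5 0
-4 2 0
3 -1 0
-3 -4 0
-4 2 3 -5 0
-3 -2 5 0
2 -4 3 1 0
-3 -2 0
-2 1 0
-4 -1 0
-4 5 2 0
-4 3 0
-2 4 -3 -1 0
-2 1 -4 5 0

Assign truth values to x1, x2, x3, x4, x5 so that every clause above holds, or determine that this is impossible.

x1: True; x2: False; x3: True; x4: False; x5: True

Branch on x2: set x2 = False.
Unit clause (x1) forces x1 = True.
Unit clause (¬x4) forces x4 = False.
Unit clause (x3) forces x3 = True.
Unit clause (x5) forces x5 = True.
This assignment satisfies each clause.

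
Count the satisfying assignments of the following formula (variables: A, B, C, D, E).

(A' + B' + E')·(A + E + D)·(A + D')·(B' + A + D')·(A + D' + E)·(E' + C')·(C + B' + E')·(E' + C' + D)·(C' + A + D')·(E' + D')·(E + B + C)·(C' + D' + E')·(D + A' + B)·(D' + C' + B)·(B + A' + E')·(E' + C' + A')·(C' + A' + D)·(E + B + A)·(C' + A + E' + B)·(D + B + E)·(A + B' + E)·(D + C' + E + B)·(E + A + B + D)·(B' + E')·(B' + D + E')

There are 2^5 = 32 truth assignments over (A, B, C, D, E).
Split on E. With E = 1, the clauses containing E are satisfied and E' drops from the rest; 1 of the 2^4 = 16 assignments to the other variables satisfy what remains.
With E = 0, by the same count on the reduced clause set, 3 assignments work.
(One model: A=F, B=F, C=F, D=F, E=T.)
Total: 1 + 3 = 4.

4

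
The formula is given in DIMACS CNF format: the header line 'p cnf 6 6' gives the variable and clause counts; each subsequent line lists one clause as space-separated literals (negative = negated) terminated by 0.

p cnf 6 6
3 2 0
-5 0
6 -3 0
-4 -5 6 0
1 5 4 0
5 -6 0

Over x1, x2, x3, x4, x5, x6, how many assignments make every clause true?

There are 2^6 = 64 truth assignments over (x1, x2, x3, x4, x5, x6).
Split on x3. With x3 = True, the clauses containing x3 are satisfied and ¬x3 drops from the rest; 0 of the 2^5 = 32 assignments to the other variables satisfy what remains.
With x3 = False, by the same count on the reduced clause set, 3 assignments work.
(One model: x1=F, x2=T, x3=F, x4=T, x5=F, x6=F.)
Total: 0 + 3 = 3.

3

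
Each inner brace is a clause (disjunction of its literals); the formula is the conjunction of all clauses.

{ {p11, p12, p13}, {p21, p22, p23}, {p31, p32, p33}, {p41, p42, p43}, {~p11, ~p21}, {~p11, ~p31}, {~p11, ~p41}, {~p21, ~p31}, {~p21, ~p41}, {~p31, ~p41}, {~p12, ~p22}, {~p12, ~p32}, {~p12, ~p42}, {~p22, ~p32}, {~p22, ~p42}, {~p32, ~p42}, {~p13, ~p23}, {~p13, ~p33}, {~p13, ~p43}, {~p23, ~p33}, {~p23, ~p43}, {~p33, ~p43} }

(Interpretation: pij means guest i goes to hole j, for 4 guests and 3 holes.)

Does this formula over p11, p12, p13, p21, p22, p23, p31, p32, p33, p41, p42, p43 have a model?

No

Suppose p11 = 0.
Suppose p12 = 1.
The clause (~p22) is unit, so p22 = 0.
The clause (~p32) is unit, so p32 = 0.
The clause (~p42) is unit, so p42 = 0.
Suppose p21 = 1.
The clause (~p31) is unit, so p31 = 0.
The clause (p33) is unit, so p33 = 1.
The clause (~p41) is unit, so p41 = 0.
The clause (p43) is unit, so p43 = 1.
That conflicts with the unit clause (~p43).
So p21 must be the other value — set p21 = 0.
The clause (p23) is unit, so p23 = 1.
The clause (~p13) is unit, so p13 = 0.
The clause (~p33) is unit, so p33 = 0.
The clause (p31) is unit, so p31 = 1.
The clause (~p41) is unit, so p41 = 0.
The clause (p43) is unit, so p43 = 1.
That conflicts with the unit clause (~p43).
Neither p21 = 1 nor p21 = 0 works.
So p12 must be the other value — set p12 = 0.
The clause (p13) is unit, so p13 = 1.
The clause (~p23) is unit, so p23 = 0.
The clause (~p33) is unit, so p33 = 0.
The clause (~p43) is unit, so p43 = 0.
Suppose p21 = 1.
The clause (~p31) is unit, so p31 = 0.
The clause (p32) is unit, so p32 = 1.
The clause (~p41) is unit, so p41 = 0.
The clause (p42) is unit, so p42 = 1.
That conflicts with the unit clause (~p42).
So p21 must be the other value — set p21 = 0.
The clause (p22) is unit, so p22 = 1.
The clause (~p32) is unit, so p32 = 0.
The clause (p31) is unit, so p31 = 1.
The clause (~p41) is unit, so p41 = 0.
The clause (p42) is unit, so p42 = 1.
That conflicts with the unit clause (~p42).
Neither p21 = 1 nor p21 = 0 works.
Neither p12 = 1 nor p12 = 0 works.
So p11 must be the other value — set p11 = 1.
The clause (~p21) is unit, so p21 = 0.
The clause (~p31) is unit, so p31 = 0.
The clause (~p41) is unit, so p41 = 0.
Suppose p22 = 1.
The clause (~p12) is unit, so p12 = 0.
The clause (~p32) is unit, so p32 = 0.
The clause (p33) is unit, so p33 = 1.
The clause (~p42) is unit, so p42 = 0.
The clause (p43) is unit, so p43 = 1.
That conflicts with the unit clause (~p43).
So p22 must be the other value — set p22 = 0.
The clause (p23) is unit, so p23 = 1.
The clause (~p13) is unit, so p13 = 0.
The clause (~p33) is unit, so p33 = 0.
The clause (p32) is unit, so p32 = 1.
The clause (~p12) is unit, so p12 = 0.
The clause (~p42) is unit, so p42 = 0.
The clause (p43) is unit, so p43 = 1.
That conflicts with the unit clause (~p43).
Neither p22 = 1 nor p22 = 0 works.
Neither p11 = 1 nor p11 = 0 works.
No assignment satisfies every clause.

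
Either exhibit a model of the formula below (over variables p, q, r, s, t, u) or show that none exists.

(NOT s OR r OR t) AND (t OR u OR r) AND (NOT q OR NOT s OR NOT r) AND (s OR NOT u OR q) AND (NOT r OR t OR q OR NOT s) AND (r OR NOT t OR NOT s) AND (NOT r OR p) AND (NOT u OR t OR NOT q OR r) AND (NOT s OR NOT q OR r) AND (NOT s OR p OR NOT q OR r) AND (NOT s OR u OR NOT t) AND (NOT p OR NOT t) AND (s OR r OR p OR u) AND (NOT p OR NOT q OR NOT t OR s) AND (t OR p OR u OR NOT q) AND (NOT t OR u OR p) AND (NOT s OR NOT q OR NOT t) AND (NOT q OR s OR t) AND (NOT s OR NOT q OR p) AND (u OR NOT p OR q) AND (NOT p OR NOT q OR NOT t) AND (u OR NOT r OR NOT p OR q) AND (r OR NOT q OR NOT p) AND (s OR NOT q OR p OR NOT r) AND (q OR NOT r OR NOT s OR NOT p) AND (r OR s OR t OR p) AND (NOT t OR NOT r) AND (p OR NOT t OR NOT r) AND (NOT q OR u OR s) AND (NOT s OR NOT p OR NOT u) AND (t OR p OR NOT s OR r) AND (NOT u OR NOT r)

Branch on r: set r = false.
Branch on s: set s = false.
Branch on t: set t = true.
From the singleton clause (NOT p), p = false.
From the singleton clause (u), u = true.
From the singleton clause (q), q = true.
This assignment satisfies each clause.

p=false; q=true; r=false; s=false; t=true; u=true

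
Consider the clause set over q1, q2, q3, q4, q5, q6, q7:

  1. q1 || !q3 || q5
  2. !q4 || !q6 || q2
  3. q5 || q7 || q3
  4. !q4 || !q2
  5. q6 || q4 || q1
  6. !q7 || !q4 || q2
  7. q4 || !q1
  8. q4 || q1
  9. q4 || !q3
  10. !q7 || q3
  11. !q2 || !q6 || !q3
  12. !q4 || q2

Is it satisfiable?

Branch on q4: set q4 = false.
From the singleton clause (!q1), q1 = false.
But (q1) is also a unit clause — contradiction.
That branch fails; take q4 = true instead.
From the singleton clause (!q2), q2 = false.
But (q2) is also a unit clause — contradiction.
Both values of q4 lead to a conflict.
No assignment satisfies every clause.

No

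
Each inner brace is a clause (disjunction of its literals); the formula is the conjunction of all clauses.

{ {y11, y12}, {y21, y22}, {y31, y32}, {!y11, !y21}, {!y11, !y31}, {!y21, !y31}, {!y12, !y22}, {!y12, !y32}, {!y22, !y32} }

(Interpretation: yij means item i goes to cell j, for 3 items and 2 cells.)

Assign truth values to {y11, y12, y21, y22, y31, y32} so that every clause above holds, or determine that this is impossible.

UNSATISFIABLE

Try y11 = true.
The clause (!y21) is unit, so y21 = false.
The clause (y22) is unit, so y22 = true.
The clause (!y31) is unit, so y31 = false.
The clause (y32) is unit, so y32 = true.
That conflicts with the unit clause (!y32).
Undo y11 and try y11 = false.
The clause (y12) is unit, so y12 = true.
The clause (!y22) is unit, so y22 = false.
The clause (y21) is unit, so y21 = true.
The clause (!y31) is unit, so y31 = false.
The clause (y32) is unit, so y32 = true.
That conflicts with the unit clause (!y32).
Either choice for y11 ends in contradiction.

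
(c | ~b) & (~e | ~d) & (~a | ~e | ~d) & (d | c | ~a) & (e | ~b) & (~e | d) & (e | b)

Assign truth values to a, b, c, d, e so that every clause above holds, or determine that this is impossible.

UNSATISFIABLE

Try c = 1.
Try e = 0.
From the singleton clause (~b), b = 0.
Now (b) is unsatisfied and unit — conflict.
So e must be the other value — set e = 1.
From the singleton clause (~d), d = 0.
Now (d) is unsatisfied and unit — conflict.
Neither e = 1 nor e = 0 works.
So c must be the other value — set c = 0.
From the singleton clause (~b), b = 0.
From the singleton clause (e), e = 1.
From the singleton clause (~d), d = 0.
Now (d) is unsatisfied and unit — conflict.
Neither c = 1 nor c = 0 works.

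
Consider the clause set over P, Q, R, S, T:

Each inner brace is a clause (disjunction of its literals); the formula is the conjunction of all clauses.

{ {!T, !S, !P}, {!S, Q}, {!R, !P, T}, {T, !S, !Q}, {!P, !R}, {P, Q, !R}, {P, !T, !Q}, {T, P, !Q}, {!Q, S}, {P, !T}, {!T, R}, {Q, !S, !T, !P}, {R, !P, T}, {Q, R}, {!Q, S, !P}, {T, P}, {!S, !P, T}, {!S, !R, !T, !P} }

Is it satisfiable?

Branch on S: set S = false.
From the singleton clause (!Q), Q = false.
From the singleton clause (R), R = true.
From the singleton clause (!P), P = false.
That conflicts with the unit clause (P).
That branch fails; take S = true instead.
From the singleton clause (Q), Q = true.
From the singleton clause (T), T = true.
From the singleton clause (!P), P = false.
That conflicts with the unit clause (P).
Either choice for S ends in contradiction.
No assignment satisfies every clause.

Unsatisfiable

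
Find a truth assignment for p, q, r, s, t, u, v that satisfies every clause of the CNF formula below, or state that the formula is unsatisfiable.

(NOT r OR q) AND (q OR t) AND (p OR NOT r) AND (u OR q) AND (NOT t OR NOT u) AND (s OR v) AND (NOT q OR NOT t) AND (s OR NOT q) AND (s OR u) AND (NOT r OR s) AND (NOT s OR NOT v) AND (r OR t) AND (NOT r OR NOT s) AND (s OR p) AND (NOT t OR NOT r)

UNSATISFIABLE

Suppose r = false.
From the singleton clause (t), t = true.
From the singleton clause (NOT u), u = false.
From the singleton clause (q), q = true.
That conflicts with the unit clause (NOT q).
Backtrack on r: now try r = true.
From the singleton clause (q), q = true.
From the singleton clause (p), p = true.
From the singleton clause (NOT t), t = false.
From the singleton clause (s), s = true.
That conflicts with the unit clause (NOT s).
Neither r = true nor r = false works.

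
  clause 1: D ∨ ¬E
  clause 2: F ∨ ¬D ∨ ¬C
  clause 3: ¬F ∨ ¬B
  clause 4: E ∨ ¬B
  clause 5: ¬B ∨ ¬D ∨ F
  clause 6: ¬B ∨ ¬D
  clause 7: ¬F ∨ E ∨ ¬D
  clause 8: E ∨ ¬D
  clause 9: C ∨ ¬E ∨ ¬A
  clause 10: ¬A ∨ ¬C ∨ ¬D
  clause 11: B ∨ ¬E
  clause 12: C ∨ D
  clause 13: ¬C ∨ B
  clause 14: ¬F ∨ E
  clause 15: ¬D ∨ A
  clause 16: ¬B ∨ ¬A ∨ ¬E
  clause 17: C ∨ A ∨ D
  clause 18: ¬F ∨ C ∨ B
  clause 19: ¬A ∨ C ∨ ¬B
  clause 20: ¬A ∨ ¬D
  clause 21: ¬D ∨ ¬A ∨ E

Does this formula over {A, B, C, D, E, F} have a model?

Suppose D = True.
(¬B) alone gives B = False.
(E) alone gives E = True.
That conflicts with the unit clause (¬E).
That branch fails; take D = False instead.
(¬E) alone gives E = False.
(¬B) alone gives B = False.
(C) alone gives C = True.
That conflicts with the unit clause (¬C).
Neither D = True nor D = False works.
No assignment satisfies every clause.

No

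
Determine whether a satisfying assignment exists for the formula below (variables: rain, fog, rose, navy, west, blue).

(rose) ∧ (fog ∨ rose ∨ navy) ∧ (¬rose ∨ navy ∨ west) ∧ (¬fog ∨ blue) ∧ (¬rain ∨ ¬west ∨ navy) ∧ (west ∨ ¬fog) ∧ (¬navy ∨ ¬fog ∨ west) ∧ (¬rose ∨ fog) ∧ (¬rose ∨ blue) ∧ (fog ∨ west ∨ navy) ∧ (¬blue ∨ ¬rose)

The clause (rose) is unit, so rose = True.
The clause (fog) is unit, so fog = True.
The clause (blue) is unit, so blue = True.
But (¬blue) is also a unit clause — contradiction.
No assignment satisfies every clause.

No, unsatisfiable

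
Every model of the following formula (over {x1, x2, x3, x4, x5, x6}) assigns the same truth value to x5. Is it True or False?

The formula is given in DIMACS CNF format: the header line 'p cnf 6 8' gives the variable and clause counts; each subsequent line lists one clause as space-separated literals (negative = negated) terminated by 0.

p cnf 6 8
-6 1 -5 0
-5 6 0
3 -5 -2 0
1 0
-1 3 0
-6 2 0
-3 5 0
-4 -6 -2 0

Suppose x5 = False.
(x1) alone gives x1 = True.
(x3) alone gives x3 = True.
But (¬x3) is also a unit clause — contradiction.
So every satisfying assignment has x5 = True.

True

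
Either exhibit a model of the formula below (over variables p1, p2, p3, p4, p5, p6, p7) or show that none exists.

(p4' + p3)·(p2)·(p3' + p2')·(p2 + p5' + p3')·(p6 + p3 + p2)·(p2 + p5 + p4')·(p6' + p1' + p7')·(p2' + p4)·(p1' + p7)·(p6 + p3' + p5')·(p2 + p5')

UNSATISFIABLE

From the singleton clause (p2), p2 = 1.
From the singleton clause (p3'), p3 = 0.
From the singleton clause (p4'), p4 = 0.
But (p4) is also a unit clause — contradiction.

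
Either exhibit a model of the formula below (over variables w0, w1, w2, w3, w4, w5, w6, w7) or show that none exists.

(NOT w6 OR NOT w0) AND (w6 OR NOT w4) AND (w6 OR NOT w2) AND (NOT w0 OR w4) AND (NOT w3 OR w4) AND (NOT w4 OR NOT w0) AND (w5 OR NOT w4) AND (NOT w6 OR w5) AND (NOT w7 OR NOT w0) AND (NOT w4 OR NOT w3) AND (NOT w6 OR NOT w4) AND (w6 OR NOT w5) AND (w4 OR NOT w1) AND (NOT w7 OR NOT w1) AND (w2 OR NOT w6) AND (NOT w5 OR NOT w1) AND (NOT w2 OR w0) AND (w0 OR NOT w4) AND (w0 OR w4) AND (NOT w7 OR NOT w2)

Suppose w6 = false.
(NOT w4) alone gives w4 = false.
(NOT w2) alone gives w2 = false.
(NOT w0) alone gives w0 = false.
That conflicts with the unit clause (w0).
That branch fails; take w6 = true instead.
(NOT w0) alone gives w0 = false.
(w5) alone gives w5 = true.
(NOT w4) alone gives w4 = false.
That conflicts with the unit clause (w4).
Neither w6 = true nor w6 = false works.

UNSATISFIABLE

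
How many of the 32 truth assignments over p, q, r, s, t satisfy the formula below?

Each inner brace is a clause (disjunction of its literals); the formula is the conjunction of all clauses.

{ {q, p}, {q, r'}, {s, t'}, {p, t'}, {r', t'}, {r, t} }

6

There are 2^5 = 32 truth assignments over (p, q, r, s, t).
Split on q. With q = 1, the clauses containing q are satisfied and q' drops from the rest; 5 of the 2^4 = 16 assignments to the other variables satisfy what remains.
With q = 0, by the same count on the reduced clause set, 1 assignment works.
(One model: p=F, q=T, r=T, s=F, t=F.)
Total: 5 + 1 = 6.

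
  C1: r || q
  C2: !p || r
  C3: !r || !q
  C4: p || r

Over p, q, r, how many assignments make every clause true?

There are 2^3 = 8 truth assignments over (p, q, r).
Split on p. With p = true, the clauses containing p are satisfied and !p drops from the rest; 1 of the 2^2 = 4 assignments to the other variables satisfy what remains.
With p = false, by the same count on the reduced clause set, 1 assignment works.
(One model: p=F, q=F, r=T.)
Total: 1 + 1 = 2.

2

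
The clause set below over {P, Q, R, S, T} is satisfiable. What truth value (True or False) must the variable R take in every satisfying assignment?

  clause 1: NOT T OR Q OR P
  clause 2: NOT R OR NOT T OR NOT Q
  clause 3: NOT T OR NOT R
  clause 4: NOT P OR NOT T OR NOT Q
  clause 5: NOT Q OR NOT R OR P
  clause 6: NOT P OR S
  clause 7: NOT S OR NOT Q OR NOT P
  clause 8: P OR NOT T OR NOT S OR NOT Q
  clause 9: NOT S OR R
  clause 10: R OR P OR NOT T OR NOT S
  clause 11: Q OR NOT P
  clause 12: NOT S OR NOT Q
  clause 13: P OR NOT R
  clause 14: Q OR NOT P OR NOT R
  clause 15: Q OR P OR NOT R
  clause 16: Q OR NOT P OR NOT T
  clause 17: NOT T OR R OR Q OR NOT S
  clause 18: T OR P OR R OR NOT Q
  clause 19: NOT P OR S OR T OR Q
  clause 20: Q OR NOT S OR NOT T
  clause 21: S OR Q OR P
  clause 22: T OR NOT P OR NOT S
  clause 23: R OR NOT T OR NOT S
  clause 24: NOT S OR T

False

Suppose R = true.
From the singleton clause (NOT T), T = false.
From the singleton clause (P), P = true.
From the singleton clause (S), S = true.
That conflicts with the unit clause (NOT S).
So every satisfying assignment has R = False.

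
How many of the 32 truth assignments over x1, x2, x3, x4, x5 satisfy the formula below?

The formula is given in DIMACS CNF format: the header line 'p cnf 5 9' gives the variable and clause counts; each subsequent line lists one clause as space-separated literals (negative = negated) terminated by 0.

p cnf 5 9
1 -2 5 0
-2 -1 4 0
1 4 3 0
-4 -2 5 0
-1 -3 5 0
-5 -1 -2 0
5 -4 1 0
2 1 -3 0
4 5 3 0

9

There are 2^5 = 32 truth assignments over (x1, x2, x3, x4, x5).
Split on x4. With x4 = True, the clauses containing x4 are satisfied and ¬x4 drops from the rest; 6 of the 2^4 = 16 assignments to the other variables satisfy what remains.
With x4 = False, by the same count on the reduced clause set, 3 assignments work.
Total: 6 + 3 = 9.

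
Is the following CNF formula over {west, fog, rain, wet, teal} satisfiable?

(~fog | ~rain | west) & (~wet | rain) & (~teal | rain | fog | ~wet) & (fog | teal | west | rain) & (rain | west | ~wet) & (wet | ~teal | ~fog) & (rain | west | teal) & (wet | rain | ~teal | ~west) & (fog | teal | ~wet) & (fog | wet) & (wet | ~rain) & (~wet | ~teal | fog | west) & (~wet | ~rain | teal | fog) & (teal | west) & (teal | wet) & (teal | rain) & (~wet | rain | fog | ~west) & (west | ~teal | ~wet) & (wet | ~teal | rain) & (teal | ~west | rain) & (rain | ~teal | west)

Satisfiable

Case wet = 1:
From the singleton clause (rain), rain = 1.
Case fog = 1:
From the singleton clause (west), west = 1.
No clause remains; teal is free.
A satisfying assignment: west ↦ 1,  fog ↦ 1,  rain ↦ 1,  wet ↦ 1,  teal ↦ 1.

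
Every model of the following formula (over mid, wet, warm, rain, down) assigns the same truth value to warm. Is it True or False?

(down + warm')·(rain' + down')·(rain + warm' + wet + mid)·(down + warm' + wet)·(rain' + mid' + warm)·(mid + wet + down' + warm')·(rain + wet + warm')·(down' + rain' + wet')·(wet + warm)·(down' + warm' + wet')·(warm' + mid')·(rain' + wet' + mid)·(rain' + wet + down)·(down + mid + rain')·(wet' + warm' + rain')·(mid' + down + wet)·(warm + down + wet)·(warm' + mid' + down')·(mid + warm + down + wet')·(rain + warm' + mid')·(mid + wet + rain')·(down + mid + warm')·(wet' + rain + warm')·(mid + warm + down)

False

Suppose warm = 1.
Unit clause (down) forces down = 1.
Unit clause (rain') forces rain = 0.
Unit clause (wet) forces wet = 1.
Now (wet') is unsatisfied and unit — conflict.
So every satisfying assignment has warm = False.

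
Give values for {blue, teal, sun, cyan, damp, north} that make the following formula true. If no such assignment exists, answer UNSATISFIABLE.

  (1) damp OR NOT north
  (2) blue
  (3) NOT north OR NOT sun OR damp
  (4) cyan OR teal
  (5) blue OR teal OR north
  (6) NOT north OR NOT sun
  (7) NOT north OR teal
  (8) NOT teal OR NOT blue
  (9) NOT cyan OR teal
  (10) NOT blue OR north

UNSATISFIABLE

Unit clause (blue) forces blue = true.
Unit clause (NOT teal) forces teal = false.
Unit clause (cyan) forces cyan = true.
Now (NOT cyan) is unsatisfied and unit — conflict.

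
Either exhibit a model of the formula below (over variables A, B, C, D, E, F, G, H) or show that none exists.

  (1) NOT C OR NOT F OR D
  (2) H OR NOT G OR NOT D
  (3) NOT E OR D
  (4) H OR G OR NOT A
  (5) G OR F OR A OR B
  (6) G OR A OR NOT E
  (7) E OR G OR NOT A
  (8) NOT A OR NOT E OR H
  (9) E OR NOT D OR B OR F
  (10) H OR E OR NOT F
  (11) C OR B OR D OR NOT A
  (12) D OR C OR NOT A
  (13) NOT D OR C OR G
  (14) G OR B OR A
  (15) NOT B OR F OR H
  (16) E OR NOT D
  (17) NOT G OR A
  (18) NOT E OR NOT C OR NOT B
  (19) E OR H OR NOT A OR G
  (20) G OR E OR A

A=true; B=false; C=true; D=false; E=false; F=false; G=true; H=false

Branch on E: set E = false.
Unit clause (NOT D) forces D = false.
Branch on C: set C = true.
Unit clause (NOT F) forces F = false.
Branch on G: set G = true.
Unit clause (A) forces A = true.
Branch on B: set B = false.
No clause remains; H is free.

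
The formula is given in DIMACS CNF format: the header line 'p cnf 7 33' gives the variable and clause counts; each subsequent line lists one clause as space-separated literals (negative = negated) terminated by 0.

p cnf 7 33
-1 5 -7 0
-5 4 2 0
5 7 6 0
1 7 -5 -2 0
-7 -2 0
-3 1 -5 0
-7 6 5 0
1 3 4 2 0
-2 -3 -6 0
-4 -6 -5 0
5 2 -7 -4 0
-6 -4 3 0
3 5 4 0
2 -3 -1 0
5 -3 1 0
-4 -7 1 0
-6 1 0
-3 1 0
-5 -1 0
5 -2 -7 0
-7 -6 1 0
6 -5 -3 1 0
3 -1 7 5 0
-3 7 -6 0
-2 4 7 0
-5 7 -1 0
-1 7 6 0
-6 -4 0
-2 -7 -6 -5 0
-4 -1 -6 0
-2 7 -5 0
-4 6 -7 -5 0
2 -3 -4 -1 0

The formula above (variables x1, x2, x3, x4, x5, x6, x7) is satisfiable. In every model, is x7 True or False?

Suppose x7 = True.
Unit clause (¬x2) forces x2 = False.
Branch on x1: set x1 = False.
Unit clause (¬x4) forces x4 = False.
Unit clause (¬x5) forces x5 = False.
Unit clause (x6) forces x6 = True.
But (¬x6) is also a unit clause — contradiction.
That branch fails; take x1 = True instead.
Unit clause (x5) forces x5 = True.
But (¬x5) is also a unit clause — contradiction.
Either choice for x1 ends in contradiction.
So every satisfying assignment has x7 = False.

False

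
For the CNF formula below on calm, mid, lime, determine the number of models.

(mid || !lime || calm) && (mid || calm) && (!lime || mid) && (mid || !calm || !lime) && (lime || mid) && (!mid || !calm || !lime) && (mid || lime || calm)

3

There are 2^3 = 8 truth assignments over (calm, mid, lime).
Split on mid. With mid = true, the clauses containing mid are satisfied and !mid drops from the rest; 3 of the 2^2 = 4 assignments to the other variables satisfy what remains.
With mid = false, by the same count on the reduced clause set, 0 assignments work.
(One model: calm=F, mid=T, lime=F.)
Total: 3 + 0 = 3.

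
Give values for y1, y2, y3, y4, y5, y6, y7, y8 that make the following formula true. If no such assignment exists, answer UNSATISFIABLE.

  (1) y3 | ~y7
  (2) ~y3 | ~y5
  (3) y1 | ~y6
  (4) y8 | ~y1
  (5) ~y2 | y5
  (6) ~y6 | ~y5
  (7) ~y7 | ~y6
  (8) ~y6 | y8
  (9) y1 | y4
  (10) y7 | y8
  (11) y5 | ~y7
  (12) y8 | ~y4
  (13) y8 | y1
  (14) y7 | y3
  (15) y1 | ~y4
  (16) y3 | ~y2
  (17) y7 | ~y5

Suppose y3 = 1.
From the singleton clause (~y5), y5 = 0.
From the singleton clause (~y2), y2 = 0.
From the singleton clause (~y7), y7 = 0.
From the singleton clause (y8), y8 = 1.
Suppose y1 = 1.
Every clause is now satisfied; y4, y6 are unconstrained.

y1: 1, y2: 0, y3: 1, y4: 0, y5: 0, y6: 0, y7: 0, y8: 1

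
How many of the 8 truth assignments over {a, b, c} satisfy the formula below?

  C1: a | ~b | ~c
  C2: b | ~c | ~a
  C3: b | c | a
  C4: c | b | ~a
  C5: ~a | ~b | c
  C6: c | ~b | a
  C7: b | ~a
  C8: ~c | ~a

1

There are 2^3 = 8 truth assignments over (a, b, c).
Check each against the 8 clauses (columns in the order a, b, c):
  F F F  ✗ fails (b | c | a)
  F F T  ✓ satisfies all
  F T F  ✗ fails (c | ~b | a)
  F T T  ✗ fails (a | ~b | ~c)
  T F F  ✗ fails (c | b | ~a)
  T F T  ✗ fails (b | ~c | ~a)
  T T F  ✗ fails (~a | ~b | c)
  T T T  ✗ fails (~c | ~a)
1 of the 8 rows is a model.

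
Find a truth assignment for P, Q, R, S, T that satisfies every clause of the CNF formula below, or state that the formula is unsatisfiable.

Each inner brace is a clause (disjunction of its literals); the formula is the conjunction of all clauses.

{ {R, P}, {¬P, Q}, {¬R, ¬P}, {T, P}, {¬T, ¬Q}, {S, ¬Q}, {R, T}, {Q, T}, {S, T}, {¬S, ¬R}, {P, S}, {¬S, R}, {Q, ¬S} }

Suppose R = True.
The clause (¬P) is unit, so P = False.
The clause (T) is unit, so T = True.
The clause (¬Q) is unit, so Q = False.
The clause (¬S) is unit, so S = False.
That conflicts with the unit clause (S).
Backtrack on R: now try R = False.
The clause (P) is unit, so P = True.
The clause (Q) is unit, so Q = True.
The clause (¬T) is unit, so T = False.
That conflicts with the unit clause (T).
Both values of R lead to a conflict.

UNSATISFIABLE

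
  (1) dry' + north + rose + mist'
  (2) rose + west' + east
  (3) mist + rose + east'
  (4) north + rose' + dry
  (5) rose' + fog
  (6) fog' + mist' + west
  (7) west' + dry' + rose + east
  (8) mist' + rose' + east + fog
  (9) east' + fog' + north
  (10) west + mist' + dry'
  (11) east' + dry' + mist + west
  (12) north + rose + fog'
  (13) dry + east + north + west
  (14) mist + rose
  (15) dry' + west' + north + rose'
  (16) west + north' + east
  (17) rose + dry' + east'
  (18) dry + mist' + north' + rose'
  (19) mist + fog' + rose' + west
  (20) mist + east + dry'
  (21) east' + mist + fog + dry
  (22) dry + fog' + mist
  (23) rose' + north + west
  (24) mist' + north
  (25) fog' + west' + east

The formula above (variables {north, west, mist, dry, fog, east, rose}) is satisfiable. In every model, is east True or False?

Suppose east = 0.
Try rose = 1.
The clause (fog) is unit, so fog = 1.
The clause (west') is unit, so west = 0.
The clause (mist') is unit, so mist = 0.
Now (mist) is unsatisfied and unit — conflict.
Undo rose and try rose = 0.
The clause (west') is unit, so west = 0.
The clause (mist) is unit, so mist = 1.
The clause (fog') is unit, so fog = 0.
The clause (dry') is unit, so dry = 0.
The clause (north) is unit, so north = 1.
Now (north') is unsatisfied and unit — conflict.
Neither rose = 1 nor rose = 0 works.
So every satisfying assignment has east = True.

True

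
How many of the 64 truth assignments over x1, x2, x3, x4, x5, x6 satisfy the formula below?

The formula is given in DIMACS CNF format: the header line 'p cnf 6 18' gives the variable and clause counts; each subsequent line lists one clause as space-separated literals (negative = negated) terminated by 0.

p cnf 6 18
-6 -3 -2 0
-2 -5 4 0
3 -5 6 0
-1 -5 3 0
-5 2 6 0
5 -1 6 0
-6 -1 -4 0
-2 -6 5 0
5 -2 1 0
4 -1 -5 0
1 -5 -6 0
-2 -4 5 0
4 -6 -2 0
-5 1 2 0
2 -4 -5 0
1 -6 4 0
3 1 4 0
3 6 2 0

8

There are 2^6 = 64 truth assignments over (x1, x2, x3, x4, x5, x6).
Split on x6. With x6 = True, the clauses containing x6 are satisfied and ¬x6 drops from the rest; 4 of the 2^5 = 32 assignments to the other variables satisfy what remains.
With x6 = False, by the same count on the reduced clause set, 4 assignments work.
Total: 4 + 4 = 8.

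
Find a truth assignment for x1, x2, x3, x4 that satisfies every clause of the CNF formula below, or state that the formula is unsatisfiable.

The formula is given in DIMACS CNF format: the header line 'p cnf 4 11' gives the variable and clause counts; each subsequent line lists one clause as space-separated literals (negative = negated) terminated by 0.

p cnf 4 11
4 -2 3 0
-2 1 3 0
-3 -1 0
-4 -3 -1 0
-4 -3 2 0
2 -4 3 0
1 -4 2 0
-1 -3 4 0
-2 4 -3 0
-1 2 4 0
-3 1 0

x1=False; x2=False; x3=False; x4=False

Branch on x3: set x3 = False.
Branch on x4: set x4 = False.
(¬x2) alone gives x2 = False.
(¬x1) alone gives x1 = False.
This assignment satisfies each clause.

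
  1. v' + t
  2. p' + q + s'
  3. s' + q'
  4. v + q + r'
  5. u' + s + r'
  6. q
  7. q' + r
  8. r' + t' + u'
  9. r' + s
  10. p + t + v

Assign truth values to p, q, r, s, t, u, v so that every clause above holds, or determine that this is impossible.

From the singleton clause (q), q = 1.
From the singleton clause (s'), s = 0.
From the singleton clause (r), r = 1.
Now (r') is unsatisfied and unit — conflict.

UNSATISFIABLE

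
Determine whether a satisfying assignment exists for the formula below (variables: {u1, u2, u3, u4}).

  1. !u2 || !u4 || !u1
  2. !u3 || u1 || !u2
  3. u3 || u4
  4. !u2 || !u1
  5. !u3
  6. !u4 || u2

Yes, satisfiable

(!u3) alone gives u3 = false.
(u4) alone gives u4 = true.
(u2) alone gives u2 = true.
(!u1) alone gives u1 = false.
This assignment satisfies each clause.
A satisfying assignment: u1=false; u2=true; u3=false; u4=true.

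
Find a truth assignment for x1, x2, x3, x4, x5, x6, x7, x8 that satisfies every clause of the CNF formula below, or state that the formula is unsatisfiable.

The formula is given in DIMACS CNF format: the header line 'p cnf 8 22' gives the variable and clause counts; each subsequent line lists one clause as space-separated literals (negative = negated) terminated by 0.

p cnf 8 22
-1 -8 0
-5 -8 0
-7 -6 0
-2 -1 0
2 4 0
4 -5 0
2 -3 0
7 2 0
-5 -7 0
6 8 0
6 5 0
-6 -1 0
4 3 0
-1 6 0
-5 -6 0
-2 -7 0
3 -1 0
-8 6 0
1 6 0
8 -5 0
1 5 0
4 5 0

Case x1 = False:
Unit clause (x6) forces x6 = True.
Unit clause (¬x7) forces x7 = False.
Unit clause (x2) forces x2 = True.
Unit clause (¬x5) forces x5 = False.
But (x5) is also a unit clause — contradiction.
So x1 must be the other value — set x1 = True.
Unit clause (¬x8) forces x8 = False.
Unit clause (¬x2) forces x2 = False.
Unit clause (x4) forces x4 = True.
Unit clause (¬x3) forces x3 = False.
But (x3) is also a unit clause — contradiction.
Either choice for x1 ends in contradiction.

UNSATISFIABLE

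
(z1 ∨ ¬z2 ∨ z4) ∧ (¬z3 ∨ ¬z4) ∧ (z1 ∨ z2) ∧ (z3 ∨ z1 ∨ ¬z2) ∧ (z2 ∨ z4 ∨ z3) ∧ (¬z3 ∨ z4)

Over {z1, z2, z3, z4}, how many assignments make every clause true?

There are 2^4 = 16 truth assignments over (z1, z2, z3, z4).
Check each against the 6 clauses (columns in the order z1, z2, z3, z4):
  F F F F  ✗ fails (z1 ∨ z2)
  F F F T  ✗ fails (z1 ∨ z2)
  F F T F  ✗ fails (z1 ∨ z2)
  F F T T  ✗ fails (¬z3 ∨ ¬z4)
  F T F F  ✗ fails (z1 ∨ ¬z2 ∨ z4)
  F T F T  ✗ fails (z3 ∨ z1 ∨ ¬z2)
  F T T F  ✗ fails (z1 ∨ ¬z2 ∨ z4)
  F T T T  ✗ fails (¬z3 ∨ ¬z4)
  T F F F  ✗ fails (z2 ∨ z4 ∨ z3)
  T F F T  ✓ satisfies all
  T F T F  ✗ fails (¬z3 ∨ z4)
  T F T T  ✗ fails (¬z3 ∨ ¬z4)
  T T F F  ✓ satisfies all
  T T F T  ✓ satisfies all
  T T T F  ✗ fails (¬z3 ∨ z4)
  T T T T  ✗ fails (¬z3 ∨ ¬z4)
3 of the 16 rows are models.

3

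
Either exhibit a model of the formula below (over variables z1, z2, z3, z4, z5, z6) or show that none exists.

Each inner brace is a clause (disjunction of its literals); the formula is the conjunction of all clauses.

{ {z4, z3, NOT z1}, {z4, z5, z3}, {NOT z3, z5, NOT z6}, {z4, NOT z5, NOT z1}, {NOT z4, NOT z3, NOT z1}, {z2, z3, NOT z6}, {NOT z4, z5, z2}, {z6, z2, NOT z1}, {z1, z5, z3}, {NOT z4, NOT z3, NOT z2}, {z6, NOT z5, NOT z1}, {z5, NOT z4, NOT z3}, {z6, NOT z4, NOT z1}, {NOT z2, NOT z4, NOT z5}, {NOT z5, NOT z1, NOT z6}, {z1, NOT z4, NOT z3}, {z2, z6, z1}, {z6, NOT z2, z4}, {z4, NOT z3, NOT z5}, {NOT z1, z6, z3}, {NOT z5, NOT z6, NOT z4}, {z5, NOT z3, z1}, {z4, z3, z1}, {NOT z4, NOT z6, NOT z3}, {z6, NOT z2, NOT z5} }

Suppose z4 = true.
Suppose z3 = false.
Suppose z2 = true.
The clause (NOT z5) is unit, so z5 = false.
The clause (z1) is unit, so z1 = true.
The clause (z6) is unit, so z6 = true.
Every clause now holds.

z1 ↦ true; z2 ↦ true; z3 ↦ false; z4 ↦ true; z5 ↦ false; z6 ↦ true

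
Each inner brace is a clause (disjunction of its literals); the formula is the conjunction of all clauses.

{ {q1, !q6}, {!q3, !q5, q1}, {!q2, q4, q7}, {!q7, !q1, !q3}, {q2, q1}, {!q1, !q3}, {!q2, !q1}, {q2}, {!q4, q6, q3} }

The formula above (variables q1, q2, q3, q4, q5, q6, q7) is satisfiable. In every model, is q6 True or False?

Suppose q6 = true.
The clause (q1) is unit, so q1 = true.
The clause (!q3) is unit, so q3 = false.
The clause (!q2) is unit, so q2 = false.
But (q2) is also a unit clause — contradiction.
So every satisfying assignment has q6 = False.

False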